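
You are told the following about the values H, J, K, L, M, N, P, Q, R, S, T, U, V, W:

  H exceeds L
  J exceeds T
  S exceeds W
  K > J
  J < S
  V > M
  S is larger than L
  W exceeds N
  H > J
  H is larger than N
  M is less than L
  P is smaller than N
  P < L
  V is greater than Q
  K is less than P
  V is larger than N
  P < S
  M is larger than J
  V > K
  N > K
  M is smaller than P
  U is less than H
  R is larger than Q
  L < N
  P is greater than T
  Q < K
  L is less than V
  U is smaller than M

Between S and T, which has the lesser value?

T

Following the relations from T: T < J < K < P < L < N < W < S.
So T < S; T is the smaller of the two.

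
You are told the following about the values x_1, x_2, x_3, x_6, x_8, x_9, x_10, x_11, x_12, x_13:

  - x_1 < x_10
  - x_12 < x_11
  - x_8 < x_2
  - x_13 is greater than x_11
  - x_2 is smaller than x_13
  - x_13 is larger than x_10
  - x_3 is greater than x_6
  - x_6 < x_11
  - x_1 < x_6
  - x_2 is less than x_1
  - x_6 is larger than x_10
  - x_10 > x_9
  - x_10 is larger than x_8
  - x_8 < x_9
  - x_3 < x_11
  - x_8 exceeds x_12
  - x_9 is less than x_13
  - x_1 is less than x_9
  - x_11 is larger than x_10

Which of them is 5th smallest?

x_9

The consecutive relations fix a unique order: x_12 < x_8 < x_2 < x_1 < x_9 < x_10 < x_6 < x_3 < x_11 < x_13.
The 5th smallest is x_9.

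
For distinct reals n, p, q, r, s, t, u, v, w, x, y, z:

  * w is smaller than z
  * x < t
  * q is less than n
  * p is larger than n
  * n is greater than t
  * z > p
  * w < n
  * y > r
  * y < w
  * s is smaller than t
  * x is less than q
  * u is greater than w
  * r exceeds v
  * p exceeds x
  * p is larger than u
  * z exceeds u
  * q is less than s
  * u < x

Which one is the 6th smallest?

Chaining the given pairs: v < r < y < w < u < x < q < s < t < n < p < z.
Counting 6 from the smallest end gives x.

x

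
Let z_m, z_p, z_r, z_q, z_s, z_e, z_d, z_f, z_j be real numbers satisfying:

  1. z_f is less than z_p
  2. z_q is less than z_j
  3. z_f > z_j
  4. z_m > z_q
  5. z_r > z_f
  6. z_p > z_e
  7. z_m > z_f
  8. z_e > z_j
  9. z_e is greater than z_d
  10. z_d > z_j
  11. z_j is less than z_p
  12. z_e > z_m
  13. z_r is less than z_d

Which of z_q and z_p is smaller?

z_q < z_j and z_j < z_f give z_q < z_f.
With z_f < z_m: z_q < z_j < z_f < z_m.
With z_m < z_e: z_q < z_j < z_f < z_m < z_e.
Then z_e < z_p extends the chain to z_p.
So z_q < z_p; z_q is the smaller of the two.

z_q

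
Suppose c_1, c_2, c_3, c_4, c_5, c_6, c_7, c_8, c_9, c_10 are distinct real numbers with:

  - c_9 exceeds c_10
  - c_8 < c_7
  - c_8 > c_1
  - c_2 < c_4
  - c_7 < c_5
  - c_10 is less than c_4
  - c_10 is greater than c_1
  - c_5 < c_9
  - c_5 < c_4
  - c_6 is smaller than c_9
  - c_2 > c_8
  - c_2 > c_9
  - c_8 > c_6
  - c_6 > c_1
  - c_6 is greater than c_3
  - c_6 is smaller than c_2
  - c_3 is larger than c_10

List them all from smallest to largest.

c_1 < c_10 < c_3 < c_6 < c_8 < c_7 < c_5 < c_9 < c_2 < c_4

The consecutive links are each given: c_1 < c_10; c_10 < c_3; c_3 < c_6; c_6 < c_8; c_8 < c_7; c_7 < c_5; c_5 < c_9; c_9 < c_2; c_2 < c_4.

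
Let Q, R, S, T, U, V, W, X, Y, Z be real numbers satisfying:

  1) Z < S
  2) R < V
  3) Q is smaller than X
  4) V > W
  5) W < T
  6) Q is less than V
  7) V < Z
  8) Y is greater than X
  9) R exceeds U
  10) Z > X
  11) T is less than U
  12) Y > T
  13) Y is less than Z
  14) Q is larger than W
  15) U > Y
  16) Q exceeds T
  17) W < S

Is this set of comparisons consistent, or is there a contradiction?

Every relation is compatible with W < T < Q < X < Y < U < R < V < Z < S; the set is consistent.

consistent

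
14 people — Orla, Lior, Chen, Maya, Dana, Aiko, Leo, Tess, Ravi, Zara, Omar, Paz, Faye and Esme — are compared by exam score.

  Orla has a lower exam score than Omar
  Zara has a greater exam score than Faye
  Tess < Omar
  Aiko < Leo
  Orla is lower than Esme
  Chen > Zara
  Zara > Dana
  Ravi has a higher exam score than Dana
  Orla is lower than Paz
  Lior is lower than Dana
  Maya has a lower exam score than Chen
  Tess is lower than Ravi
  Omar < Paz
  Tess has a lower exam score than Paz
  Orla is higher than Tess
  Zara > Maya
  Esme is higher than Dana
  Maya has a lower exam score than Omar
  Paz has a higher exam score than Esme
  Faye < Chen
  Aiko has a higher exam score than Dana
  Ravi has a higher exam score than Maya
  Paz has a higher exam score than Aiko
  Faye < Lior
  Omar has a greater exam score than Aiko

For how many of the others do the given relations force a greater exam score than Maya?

5

From Maya the given relations immediately reach Omar, Ravi, Zara, Chen.
From those, Paz — 5 in total.
Nothing else is reachable above Maya; 5 in all.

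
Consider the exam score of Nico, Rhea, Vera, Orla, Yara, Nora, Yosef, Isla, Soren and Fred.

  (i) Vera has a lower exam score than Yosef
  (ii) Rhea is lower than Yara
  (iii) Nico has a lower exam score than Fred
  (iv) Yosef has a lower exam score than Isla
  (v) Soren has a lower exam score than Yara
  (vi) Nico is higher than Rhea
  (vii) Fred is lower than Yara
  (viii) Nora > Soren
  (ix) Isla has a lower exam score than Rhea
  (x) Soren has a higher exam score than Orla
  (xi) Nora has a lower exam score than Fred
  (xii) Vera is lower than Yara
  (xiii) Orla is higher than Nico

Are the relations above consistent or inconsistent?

Every relation is compatible with Vera < Yosef < Isla < Rhea < Nico < Orla < Soren < Nora < Fred < Yara; the set is consistent.

consistent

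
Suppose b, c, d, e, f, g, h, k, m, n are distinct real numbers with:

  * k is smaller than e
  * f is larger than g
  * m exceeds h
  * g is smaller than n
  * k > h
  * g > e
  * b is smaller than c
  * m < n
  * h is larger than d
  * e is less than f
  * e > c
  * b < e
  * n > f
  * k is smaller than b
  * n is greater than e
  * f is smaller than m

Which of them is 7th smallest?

g

Piecing the relations together gives one ordering: d < h < k < b < c < e < g < f < m < n.
Counting 7 from the smallest end gives g.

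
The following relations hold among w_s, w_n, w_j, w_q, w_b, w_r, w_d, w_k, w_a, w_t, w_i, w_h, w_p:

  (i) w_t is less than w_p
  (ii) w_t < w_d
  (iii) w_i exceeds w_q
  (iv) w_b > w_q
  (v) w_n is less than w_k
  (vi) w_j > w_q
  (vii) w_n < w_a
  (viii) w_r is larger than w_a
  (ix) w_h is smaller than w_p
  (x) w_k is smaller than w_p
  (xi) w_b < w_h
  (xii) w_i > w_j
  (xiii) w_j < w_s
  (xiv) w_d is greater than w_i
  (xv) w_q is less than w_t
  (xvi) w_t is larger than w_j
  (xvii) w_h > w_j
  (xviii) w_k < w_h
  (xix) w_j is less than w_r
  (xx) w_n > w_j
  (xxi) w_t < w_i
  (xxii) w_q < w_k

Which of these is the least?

w_q

Chaining upward from w_q: directly above it, w_j, w_b, w_t, w_i, w_k; then w_n, w_d, w_s, w_h, w_p, w_r; then w_a.
That covers every other element, and nothing is given below w_q, so w_q is the least.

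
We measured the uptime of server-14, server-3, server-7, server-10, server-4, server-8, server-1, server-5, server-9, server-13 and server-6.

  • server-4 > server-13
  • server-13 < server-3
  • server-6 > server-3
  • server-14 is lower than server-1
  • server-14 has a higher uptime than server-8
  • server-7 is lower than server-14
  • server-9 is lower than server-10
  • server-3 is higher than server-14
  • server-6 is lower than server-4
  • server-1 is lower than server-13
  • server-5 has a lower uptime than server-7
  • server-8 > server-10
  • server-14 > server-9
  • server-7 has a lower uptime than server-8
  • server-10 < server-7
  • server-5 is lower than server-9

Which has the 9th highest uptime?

server-10

Piecing the relations together gives one ordering: server-5 < server-9 < server-10 < server-7 < server-8 < server-14 < server-1 < server-13 < server-3 < server-6 < server-4.
The 9th largest is server-10.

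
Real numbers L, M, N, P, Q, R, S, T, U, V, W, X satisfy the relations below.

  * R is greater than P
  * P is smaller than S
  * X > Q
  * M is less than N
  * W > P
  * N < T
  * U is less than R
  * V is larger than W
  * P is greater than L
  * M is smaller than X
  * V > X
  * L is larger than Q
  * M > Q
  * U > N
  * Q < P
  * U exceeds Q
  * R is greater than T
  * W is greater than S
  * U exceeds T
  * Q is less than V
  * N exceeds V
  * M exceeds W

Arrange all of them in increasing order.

Q < L < P < S < W < M < X < V < N < T < U < R

The consecutive links are each given: Q < L; L < P; P < S; S < W; W < M; M < X; X < V; V < N; N < T; T < U; U < R.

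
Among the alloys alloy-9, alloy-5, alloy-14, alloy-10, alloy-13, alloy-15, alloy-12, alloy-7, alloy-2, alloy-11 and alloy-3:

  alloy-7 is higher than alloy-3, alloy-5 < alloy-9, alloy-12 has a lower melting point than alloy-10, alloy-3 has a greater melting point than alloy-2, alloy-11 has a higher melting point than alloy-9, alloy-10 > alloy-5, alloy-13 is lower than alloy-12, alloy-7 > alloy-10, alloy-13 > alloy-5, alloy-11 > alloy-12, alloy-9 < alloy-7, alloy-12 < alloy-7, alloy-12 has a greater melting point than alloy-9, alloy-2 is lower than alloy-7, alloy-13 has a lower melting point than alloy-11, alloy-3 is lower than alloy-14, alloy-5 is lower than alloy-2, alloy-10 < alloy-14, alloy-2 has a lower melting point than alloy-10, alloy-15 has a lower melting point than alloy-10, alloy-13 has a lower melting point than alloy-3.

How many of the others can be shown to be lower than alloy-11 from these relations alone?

The elements the relations force below alloy-11 are alloy-5, alloy-9, alloy-13, alloy-12 — no chain reaches any other.
That is 4.

4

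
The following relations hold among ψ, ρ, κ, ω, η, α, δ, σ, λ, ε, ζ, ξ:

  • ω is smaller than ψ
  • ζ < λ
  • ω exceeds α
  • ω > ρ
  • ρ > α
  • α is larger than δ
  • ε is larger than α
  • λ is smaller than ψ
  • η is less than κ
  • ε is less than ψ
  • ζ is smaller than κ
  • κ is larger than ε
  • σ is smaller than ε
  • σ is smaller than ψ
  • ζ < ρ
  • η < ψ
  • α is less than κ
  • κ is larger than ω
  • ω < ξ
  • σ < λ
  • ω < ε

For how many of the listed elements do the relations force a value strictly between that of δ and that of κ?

4

Chaining upward from δ reaches: α, ρ, ω, ε, ψ, ξ.
Chaining downward from κ reaches: σ, ζ, α, ρ, η, ω, ε.
Strictly between δ and κ are those in both lists: α, ρ, ω, ε — 4 elements.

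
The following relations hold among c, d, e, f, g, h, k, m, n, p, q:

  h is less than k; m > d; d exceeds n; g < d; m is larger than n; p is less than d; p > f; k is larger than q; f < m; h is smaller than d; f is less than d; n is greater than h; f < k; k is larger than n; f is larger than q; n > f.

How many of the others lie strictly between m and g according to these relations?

The relations place g below m. An element lies strictly between them when it is forced above g and also forced below m.
Above g: {d}. Below m: {q, f, p, h, n, d}.
Intersection: {d} — 1.

1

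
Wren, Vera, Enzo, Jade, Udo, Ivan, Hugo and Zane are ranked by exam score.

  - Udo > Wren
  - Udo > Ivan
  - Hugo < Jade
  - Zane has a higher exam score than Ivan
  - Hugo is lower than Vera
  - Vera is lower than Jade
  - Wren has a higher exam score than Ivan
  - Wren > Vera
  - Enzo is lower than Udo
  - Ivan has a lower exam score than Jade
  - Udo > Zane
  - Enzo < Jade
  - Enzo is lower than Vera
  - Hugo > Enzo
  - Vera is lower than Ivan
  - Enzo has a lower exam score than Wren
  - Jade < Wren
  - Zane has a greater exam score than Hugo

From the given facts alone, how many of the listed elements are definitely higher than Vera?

From Vera the given relations immediately reach Ivan, Jade, Wren.
From those, Zane, Udo — 5 in total.
No other element is forced above Vera by the given relations, so the count is 5.

5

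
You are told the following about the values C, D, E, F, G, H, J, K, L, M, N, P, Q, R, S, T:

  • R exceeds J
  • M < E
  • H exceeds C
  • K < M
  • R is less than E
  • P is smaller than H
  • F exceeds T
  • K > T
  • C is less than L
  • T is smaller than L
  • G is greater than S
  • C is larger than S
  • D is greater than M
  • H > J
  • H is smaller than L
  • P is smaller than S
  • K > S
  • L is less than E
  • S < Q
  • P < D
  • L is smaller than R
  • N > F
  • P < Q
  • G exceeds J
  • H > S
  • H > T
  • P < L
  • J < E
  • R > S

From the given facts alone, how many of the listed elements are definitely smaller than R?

7

Directly below R: J, S, L.
One step further: P, C, T, H (7 so far).
No other element is forced below R by the given relations, so the count is 7.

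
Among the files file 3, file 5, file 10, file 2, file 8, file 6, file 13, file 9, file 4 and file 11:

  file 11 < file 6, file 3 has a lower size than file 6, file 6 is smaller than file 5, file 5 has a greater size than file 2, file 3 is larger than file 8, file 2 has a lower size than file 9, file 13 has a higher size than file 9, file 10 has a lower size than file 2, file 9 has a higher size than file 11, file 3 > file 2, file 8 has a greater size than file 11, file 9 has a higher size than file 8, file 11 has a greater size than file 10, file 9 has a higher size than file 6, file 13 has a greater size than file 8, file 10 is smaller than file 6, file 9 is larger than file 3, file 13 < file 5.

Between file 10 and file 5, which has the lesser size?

file 10

file 10 < file 11 and file 11 < file 8 give file 10 < file 8.
With file 8 < file 3: file 10 < file 11 < file 8 < file 3.
Then file 3 < file 6 extends the chain to file 6.
With file 6 < file 9: file 10 < file 11 < file 8 < file 3 < file 6 < file 9.
Then file 9 < file 13 extends the chain to file 13.
Then file 13 < file 5 extends the chain to file 5.
So file 10 < file 5; file 10 is the smaller of the two.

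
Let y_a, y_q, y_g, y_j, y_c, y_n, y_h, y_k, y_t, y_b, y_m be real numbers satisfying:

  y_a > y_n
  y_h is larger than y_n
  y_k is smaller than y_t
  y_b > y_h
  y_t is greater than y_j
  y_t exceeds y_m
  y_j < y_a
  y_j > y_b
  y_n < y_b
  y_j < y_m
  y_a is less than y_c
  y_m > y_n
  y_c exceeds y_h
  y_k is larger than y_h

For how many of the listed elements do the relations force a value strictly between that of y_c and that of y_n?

4

The relations place y_n below y_c. An element lies strictly between them when it is forced above y_n and also forced below y_c.
Above y_n: {y_h, y_b, y_j, y_a, y_k, y_m, y_t}. Below y_c: {y_h, y_b, y_j, y_a}.
Intersection: {y_h, y_b, y_j, y_a} — 4.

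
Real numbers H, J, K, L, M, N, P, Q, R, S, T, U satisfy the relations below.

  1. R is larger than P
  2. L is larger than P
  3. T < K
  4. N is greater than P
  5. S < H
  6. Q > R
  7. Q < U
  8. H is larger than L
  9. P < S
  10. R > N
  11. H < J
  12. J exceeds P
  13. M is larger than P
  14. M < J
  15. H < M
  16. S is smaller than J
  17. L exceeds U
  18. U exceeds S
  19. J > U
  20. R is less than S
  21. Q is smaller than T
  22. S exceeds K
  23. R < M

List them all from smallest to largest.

P < N < R < Q < T < K < S < U < L < H < M < J

Each adjacent pair is fixed by a given relation: P < N; N < R; R < Q; Q < T; T < K; K < S; S < U; U < L; L < H; H < M; M < J. Chaining them end to end gives the full order.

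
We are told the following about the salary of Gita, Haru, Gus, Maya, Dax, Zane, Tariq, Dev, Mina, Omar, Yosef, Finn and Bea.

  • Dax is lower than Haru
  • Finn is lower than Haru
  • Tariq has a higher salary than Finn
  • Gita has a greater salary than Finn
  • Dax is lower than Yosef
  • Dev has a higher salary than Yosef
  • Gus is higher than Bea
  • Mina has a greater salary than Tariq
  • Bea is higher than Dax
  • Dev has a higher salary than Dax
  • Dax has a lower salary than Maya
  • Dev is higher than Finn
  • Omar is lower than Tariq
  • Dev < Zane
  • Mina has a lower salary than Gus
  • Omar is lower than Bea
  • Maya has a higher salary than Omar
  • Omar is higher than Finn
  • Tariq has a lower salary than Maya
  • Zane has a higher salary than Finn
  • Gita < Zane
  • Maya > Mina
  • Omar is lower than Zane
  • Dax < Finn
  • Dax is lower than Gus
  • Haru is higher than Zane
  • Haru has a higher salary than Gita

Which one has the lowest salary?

Dax

Chaining upward from Dax: directly above it, Finn, Yosef, Dev, Bea, Maya, Gus, Haru; then Omar, Tariq, Gita, Zane; then Mina.
That covers every other element, and nothing is given below Dax, so Dax is the lowest salary.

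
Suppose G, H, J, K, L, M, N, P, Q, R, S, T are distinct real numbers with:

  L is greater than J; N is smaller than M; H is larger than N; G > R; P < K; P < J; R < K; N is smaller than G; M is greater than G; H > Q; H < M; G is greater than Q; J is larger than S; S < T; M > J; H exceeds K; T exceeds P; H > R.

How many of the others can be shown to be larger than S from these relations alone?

From S the given relations immediately reach T, J.
From those, L, M — 4 in total.
No other element is forced above S by the given relations, so the count is 4.

4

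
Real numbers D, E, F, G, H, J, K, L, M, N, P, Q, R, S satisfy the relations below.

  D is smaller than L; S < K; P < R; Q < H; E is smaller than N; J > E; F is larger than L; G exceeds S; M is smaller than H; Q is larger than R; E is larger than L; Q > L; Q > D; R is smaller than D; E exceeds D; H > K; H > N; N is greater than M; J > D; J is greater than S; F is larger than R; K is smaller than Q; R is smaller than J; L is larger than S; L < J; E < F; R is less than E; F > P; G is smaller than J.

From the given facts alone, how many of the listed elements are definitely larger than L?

6

From L the given relations immediately reach E, J, Q, F.
From those, N, H — 6 in total.
Nothing else is reachable above L; 6 in all.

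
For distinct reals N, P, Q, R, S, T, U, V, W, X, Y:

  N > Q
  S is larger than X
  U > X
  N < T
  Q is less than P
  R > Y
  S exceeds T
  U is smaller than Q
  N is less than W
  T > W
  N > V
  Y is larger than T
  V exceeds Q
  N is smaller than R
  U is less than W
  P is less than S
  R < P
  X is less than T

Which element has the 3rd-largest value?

R

Piecing the relations together gives one ordering: X < U < Q < V < N < W < T < Y < R < P < S.
Counting 3 from the largest end gives R.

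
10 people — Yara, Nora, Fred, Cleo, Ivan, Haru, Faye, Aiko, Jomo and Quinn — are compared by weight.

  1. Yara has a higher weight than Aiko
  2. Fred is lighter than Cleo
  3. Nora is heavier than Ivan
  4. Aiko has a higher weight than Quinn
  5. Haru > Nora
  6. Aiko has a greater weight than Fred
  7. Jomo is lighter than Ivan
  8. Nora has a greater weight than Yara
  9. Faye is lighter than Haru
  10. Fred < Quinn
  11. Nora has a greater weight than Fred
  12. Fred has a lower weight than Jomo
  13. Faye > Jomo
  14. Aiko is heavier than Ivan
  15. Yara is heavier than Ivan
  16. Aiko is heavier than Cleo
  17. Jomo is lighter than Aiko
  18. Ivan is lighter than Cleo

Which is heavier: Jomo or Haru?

Haru

Link the given pairs in sequence: Jomo < Ivan; Ivan < Cleo; Cleo < Aiko; Aiko < Yara; Yara < Nora; Nora < Haru.
Chaining these gives Jomo < Ivan < Cleo < Aiko < Yara < Nora < Haru.
So Jomo < Haru; Haru is the heavier of the two.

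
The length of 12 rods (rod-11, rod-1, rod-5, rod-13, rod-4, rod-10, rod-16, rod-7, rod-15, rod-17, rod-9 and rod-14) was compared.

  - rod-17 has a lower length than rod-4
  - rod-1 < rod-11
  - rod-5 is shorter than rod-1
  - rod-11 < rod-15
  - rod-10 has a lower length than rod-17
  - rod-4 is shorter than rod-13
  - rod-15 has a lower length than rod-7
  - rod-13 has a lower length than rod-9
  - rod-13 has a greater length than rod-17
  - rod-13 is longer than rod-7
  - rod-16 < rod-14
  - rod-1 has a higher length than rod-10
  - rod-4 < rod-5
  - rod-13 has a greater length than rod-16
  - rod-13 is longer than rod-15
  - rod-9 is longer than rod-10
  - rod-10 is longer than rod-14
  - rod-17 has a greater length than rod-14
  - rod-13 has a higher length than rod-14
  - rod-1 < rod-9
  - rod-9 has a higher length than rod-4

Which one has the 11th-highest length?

rod-14

The consecutive relations fix a unique order: rod-16 < rod-14 < rod-10 < rod-17 < rod-4 < rod-5 < rod-1 < rod-11 < rod-15 < rod-7 < rod-13 < rod-9.
Counting 11 from the largest end gives rod-14.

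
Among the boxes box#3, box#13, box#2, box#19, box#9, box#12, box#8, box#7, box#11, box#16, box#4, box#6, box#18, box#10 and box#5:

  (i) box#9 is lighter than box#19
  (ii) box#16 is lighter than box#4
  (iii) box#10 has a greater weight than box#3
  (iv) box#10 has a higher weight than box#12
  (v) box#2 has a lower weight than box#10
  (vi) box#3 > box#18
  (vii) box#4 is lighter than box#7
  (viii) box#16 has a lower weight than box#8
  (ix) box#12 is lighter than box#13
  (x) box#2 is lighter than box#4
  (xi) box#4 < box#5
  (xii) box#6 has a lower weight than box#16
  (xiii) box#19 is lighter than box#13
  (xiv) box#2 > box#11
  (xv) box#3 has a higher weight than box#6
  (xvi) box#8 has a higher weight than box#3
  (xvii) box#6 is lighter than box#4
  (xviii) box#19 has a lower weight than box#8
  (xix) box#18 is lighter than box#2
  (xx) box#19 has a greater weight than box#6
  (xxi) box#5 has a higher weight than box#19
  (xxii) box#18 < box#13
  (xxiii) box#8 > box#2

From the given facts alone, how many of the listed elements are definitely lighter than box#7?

6

From box#7 the given relations immediately reach box#4.
From those, box#6, box#16, box#2 — 4 in total.
From those, box#11, box#18 — 6 in total.
Nothing else is reachable below box#7; 6 in all.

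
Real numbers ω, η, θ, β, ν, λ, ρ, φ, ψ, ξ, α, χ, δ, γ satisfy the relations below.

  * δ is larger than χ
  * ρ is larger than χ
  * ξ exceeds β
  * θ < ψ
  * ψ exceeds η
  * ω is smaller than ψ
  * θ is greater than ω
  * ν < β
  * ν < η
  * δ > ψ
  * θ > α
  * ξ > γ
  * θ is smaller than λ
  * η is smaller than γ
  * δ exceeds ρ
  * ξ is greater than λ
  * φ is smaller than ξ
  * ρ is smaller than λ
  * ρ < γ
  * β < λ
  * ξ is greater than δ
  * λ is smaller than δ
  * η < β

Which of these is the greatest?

ν is not greatest since ν < η; η is not greatest since η < β; χ is not greatest since χ < ρ; β is not greatest since β < ξ; ρ is not greatest since ρ < λ; γ is not greatest since γ < ξ; α is not greatest since α < θ; ω is not greatest since ω < ψ; θ is not greatest since θ < λ; λ is not greatest since λ < ξ; φ is not greatest since φ < ξ; ψ is not greatest since ψ < δ; δ is not greatest since δ < ξ.
Only ξ has nothing above it, so ξ is the greatest.

ξ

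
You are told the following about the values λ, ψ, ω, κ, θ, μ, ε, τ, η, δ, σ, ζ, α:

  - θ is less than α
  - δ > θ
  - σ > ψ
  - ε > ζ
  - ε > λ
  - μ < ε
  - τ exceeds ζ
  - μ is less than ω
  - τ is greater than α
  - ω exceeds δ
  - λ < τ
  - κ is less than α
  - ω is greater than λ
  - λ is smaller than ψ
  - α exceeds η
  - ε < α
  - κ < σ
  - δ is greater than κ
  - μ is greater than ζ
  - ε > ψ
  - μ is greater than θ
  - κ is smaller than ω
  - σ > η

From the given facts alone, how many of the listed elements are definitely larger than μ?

4

The elements the relations force above μ are ε, α, τ, ω — no chain reaches any other.
That is 4.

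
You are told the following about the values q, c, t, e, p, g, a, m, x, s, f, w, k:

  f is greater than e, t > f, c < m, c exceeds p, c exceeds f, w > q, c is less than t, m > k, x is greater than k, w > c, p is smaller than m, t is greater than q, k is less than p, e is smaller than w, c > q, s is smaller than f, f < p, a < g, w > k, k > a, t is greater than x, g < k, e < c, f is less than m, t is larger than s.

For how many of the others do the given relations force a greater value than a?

From a the given relations immediately reach g, k.
From those, x, p, w, m — 6 in total.
From those, c, t — 8 in total.
Nothing else is reachable above a; 8 in all.

8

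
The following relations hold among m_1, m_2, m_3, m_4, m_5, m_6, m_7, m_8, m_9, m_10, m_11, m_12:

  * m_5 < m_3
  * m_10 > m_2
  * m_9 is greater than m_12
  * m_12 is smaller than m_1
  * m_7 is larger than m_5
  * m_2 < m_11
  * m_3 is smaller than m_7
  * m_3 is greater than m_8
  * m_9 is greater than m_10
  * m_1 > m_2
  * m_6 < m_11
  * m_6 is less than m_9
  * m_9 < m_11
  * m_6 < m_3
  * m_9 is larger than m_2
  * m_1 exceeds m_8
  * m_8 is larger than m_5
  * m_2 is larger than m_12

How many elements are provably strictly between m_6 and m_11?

1

The relations place m_6 below m_11. An element lies strictly between them when it is forced above m_6 and also forced below m_11.
Above m_6: {m_3, m_9, m_7}. Below m_11: {m_12, m_2, m_10, m_9}.
Intersection: {m_9} — 1.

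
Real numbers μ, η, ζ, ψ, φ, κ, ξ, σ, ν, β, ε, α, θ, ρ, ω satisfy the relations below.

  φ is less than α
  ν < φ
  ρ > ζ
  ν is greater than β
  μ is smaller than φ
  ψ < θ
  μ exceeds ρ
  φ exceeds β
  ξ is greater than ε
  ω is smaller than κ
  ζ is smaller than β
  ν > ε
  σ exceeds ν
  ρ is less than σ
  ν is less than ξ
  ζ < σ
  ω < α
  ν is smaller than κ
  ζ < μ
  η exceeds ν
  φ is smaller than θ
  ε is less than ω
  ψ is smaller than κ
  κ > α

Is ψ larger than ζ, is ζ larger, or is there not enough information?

Following every chain through ψ: above ψ we get κ, θ.
ζ is not reached, and no chain runs the other way from ζ to ψ.
So the given relations leave the order of ψ and ζ undetermined.

undetermined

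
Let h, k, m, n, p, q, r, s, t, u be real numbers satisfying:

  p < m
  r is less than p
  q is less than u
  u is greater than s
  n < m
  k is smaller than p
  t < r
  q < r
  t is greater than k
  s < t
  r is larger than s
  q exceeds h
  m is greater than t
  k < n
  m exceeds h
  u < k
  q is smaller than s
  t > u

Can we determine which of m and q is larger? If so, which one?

m

q < s and s < u give q < u.
With u < k: q < s < u < k.
Then k < t extends the chain to t.
Then t < r extends the chain to r.
With r < p: q < s < u < k < t < r < p.
Then p < m extends the chain to m.
So m is larger.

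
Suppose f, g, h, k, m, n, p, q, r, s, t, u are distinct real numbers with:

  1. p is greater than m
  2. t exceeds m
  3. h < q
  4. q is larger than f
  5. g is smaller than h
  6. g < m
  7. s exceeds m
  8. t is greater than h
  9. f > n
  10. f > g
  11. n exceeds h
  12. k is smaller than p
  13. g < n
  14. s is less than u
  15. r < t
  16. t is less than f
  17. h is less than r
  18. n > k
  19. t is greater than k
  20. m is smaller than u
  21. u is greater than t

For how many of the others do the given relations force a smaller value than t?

5

The elements the relations force below t are g, m, h, r, k — no chain reaches any other.
That is 5.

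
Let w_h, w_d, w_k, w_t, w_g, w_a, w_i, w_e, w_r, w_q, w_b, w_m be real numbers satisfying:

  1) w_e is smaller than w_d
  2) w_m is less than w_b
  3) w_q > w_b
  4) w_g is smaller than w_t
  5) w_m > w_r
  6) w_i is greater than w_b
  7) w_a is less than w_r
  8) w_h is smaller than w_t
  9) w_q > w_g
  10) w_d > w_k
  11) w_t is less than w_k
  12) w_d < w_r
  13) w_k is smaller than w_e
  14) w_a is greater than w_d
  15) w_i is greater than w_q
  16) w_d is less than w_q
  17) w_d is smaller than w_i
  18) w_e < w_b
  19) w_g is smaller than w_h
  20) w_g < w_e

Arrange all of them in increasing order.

w_g < w_h < w_t < w_k < w_e < w_d < w_a < w_r < w_m < w_b < w_q < w_i

Each adjacent pair is fixed by a given relation: w_g < w_h; w_h < w_t; w_t < w_k; w_k < w_e; w_e < w_d; w_d < w_a; w_a < w_r; w_r < w_m; w_m < w_b; w_b < w_q; w_q < w_i. Chaining them end to end gives the full order.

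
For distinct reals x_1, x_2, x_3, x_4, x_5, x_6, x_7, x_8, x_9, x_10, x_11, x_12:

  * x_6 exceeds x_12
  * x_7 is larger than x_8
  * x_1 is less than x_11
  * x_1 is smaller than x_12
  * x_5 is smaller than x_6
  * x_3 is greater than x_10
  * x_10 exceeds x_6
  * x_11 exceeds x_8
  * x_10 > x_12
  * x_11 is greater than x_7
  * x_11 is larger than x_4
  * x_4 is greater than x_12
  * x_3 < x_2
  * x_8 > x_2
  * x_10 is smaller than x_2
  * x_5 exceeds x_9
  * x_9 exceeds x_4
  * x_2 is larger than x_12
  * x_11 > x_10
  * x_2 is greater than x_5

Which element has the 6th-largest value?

x_10

Chaining the given pairs: x_1 < x_12 < x_4 < x_9 < x_5 < x_6 < x_10 < x_3 < x_2 < x_8 < x_7 < x_11.
Counting 6 from the largest end gives x_10.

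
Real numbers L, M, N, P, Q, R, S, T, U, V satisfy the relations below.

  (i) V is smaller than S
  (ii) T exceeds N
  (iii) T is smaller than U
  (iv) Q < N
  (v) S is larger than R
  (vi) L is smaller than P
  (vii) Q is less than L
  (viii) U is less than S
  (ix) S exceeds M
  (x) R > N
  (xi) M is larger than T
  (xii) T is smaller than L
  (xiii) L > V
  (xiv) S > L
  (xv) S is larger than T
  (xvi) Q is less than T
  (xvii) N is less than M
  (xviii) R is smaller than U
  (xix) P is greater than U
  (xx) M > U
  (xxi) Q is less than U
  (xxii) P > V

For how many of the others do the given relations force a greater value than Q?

8

Directly above Q: N, T, U, L.
One step further: R, M, P, S (8 so far).
Nothing else is reachable above Q; 8 in all.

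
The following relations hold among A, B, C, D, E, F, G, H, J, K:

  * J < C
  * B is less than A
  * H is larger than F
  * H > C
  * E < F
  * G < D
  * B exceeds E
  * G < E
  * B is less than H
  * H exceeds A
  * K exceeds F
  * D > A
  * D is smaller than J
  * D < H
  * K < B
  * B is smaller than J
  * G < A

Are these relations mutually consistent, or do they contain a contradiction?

Every relation is compatible with G < E < F < K < B < A < D < J < C < H; the set is consistent.

consistent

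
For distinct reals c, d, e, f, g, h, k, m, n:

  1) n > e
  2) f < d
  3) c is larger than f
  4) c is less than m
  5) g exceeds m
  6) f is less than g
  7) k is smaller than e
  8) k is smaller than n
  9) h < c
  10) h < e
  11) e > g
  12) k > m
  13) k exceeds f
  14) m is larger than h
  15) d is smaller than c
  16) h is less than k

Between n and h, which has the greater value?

Link the given pairs in sequence: h < c; c < m; m < k; k < e; e < n.
Together: h < c < m < k < e < n.
So h < n; n is the larger of the two.

n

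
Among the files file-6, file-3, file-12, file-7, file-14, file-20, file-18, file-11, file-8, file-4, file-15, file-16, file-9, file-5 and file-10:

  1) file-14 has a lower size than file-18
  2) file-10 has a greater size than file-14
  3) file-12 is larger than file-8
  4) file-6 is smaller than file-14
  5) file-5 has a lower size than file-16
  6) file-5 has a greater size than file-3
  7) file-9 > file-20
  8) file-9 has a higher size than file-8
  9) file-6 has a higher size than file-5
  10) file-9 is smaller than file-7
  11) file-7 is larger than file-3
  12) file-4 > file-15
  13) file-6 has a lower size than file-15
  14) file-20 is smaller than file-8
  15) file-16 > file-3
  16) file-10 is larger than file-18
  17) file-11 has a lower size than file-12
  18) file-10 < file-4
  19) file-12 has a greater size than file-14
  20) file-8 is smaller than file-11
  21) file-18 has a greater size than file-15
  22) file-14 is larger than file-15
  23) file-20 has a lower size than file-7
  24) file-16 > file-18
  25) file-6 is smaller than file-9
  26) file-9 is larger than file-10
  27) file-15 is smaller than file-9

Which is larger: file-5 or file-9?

Link the given pairs in sequence: file-5 < file-6; file-6 < file-15; file-15 < file-14; file-14 < file-10; file-10 < file-9.
Chaining these gives file-5 < file-6 < file-15 < file-14 < file-10 < file-9.
So file-5 < file-9; file-9 is the larger of the two.

file-9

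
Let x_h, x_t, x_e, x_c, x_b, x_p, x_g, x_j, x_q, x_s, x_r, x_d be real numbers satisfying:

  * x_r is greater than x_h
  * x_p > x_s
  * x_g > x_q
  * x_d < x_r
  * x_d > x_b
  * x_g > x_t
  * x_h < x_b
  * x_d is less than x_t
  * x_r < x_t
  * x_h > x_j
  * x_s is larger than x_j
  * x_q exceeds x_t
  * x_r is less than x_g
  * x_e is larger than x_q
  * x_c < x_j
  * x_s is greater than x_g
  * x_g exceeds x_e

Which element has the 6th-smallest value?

The consecutive relations fix a unique order: x_c < x_j < x_h < x_b < x_d < x_r < x_t < x_q < x_e < x_g < x_s < x_p.
The 6th smallest is x_r.

x_r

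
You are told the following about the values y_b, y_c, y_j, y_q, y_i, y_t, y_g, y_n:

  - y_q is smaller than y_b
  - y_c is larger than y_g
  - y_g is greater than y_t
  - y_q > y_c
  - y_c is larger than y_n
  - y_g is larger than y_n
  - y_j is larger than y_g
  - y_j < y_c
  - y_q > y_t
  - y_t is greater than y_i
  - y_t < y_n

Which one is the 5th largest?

The consecutive relations fix a unique order: y_i < y_t < y_n < y_g < y_j < y_c < y_q < y_b.
The 5th largest is y_g.

y_g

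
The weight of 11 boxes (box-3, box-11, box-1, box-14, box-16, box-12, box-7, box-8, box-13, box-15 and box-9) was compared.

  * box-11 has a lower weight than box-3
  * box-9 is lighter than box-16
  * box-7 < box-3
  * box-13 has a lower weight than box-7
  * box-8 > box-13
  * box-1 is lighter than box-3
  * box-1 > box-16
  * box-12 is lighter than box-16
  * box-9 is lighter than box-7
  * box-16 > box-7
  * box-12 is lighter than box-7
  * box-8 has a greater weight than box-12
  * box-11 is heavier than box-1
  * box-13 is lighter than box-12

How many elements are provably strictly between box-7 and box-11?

Chaining upward from box-7 reaches: box-16, box-1, box-3.
Chaining downward from box-11 reaches: box-9, box-13, box-12, box-16, box-1.
Strictly between box-7 and box-11 are those in both lists: box-16, box-1 — 2 elements.

2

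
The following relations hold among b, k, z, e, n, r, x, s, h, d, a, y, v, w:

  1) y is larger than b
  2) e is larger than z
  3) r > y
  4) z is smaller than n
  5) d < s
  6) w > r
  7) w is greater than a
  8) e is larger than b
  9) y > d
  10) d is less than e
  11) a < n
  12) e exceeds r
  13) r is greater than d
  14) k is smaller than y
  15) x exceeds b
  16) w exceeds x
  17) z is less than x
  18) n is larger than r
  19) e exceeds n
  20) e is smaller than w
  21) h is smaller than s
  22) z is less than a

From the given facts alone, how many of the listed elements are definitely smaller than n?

7

Directly below n: z, a, r.
One step further: d, y (5 so far).
One step further: k, b (7 so far).
Nothing else is reachable below n; 7 in all.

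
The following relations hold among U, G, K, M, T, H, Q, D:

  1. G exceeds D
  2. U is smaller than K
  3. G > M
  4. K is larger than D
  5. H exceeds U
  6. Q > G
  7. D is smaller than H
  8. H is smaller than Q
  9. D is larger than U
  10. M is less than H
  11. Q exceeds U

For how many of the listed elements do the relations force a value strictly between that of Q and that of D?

2

The relations place D below Q. An element lies strictly between them when it is forced above D and also forced below Q.
Above D: {H, K, G}. Below Q: {M, U, H, G}.
Intersection: {H, G} — 2.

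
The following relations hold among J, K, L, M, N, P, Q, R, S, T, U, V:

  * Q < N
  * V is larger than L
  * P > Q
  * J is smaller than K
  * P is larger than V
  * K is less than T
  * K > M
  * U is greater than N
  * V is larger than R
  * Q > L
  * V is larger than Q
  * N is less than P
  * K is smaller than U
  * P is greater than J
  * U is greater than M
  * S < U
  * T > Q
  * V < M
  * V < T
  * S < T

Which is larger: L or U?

Link the given pairs in sequence: L < Q; Q < V; V < M; M < K; K < U.
Chaining these gives L < Q < V < M < K < U.
So L < U; U is the larger of the two.

U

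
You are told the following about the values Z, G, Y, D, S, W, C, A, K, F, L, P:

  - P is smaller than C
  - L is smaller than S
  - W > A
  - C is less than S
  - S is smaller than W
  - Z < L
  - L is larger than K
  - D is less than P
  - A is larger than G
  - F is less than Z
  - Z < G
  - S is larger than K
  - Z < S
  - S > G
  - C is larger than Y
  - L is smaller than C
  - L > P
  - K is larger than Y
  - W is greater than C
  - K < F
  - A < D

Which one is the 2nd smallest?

K

The consecutive relations fix a unique order: Y < K < F < Z < G < A < D < P < L < C < S < W.
Counting 2 from the smallest end gives K.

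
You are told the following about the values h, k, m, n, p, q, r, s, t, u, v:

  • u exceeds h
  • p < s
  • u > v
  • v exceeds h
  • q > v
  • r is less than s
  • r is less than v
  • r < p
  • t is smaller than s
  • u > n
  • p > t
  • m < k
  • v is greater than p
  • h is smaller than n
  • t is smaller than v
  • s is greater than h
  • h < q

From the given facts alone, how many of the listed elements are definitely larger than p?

The elements the relations force above p are s, v, u, q — no chain reaches any other.
That is 4.

4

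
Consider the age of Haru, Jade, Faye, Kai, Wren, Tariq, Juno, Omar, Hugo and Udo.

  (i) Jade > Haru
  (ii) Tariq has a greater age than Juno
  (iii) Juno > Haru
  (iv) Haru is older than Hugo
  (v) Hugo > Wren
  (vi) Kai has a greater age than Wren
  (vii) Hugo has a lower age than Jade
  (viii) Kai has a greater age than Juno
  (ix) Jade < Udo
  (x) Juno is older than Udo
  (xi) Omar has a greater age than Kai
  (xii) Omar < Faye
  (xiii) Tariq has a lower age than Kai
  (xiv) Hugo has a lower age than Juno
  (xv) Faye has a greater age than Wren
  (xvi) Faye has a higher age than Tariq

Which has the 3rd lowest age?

Haru

The consecutive relations fix a unique order: Wren < Hugo < Haru < Jade < Udo < Juno < Tariq < Kai < Omar < Faye.
The 3rd smallest is Haru.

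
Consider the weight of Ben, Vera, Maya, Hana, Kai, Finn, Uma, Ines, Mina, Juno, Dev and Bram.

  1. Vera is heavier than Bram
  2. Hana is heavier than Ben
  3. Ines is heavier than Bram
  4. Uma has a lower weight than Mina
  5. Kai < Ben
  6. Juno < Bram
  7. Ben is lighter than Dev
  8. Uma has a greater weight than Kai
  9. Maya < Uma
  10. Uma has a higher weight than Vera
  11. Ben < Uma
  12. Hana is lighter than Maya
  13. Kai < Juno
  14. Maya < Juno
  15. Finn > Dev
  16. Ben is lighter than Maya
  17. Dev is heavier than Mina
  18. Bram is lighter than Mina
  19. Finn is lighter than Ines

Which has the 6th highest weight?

Vera

Piecing the relations together gives one ordering: Kai < Ben < Hana < Maya < Juno < Bram < Vera < Uma < Mina < Dev < Finn < Ines.
Counting 6 from the largest end gives Vera.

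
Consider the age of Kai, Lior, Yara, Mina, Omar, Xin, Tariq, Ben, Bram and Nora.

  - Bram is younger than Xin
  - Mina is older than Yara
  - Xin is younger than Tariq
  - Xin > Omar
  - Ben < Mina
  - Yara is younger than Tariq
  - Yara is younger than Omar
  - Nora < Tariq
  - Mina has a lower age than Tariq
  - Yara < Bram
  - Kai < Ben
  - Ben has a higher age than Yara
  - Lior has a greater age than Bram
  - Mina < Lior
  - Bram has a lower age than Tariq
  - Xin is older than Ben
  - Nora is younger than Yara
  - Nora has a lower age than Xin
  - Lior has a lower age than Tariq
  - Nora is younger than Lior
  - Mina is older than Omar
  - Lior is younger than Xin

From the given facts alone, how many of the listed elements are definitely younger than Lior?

7

From Lior the given relations immediately reach Nora, Bram, Mina.
From those, Yara, Ben, Omar — 6 in total.
From those, Kai — 7 in total.
No other element is forced below Lior by the given relations, so the count is 7.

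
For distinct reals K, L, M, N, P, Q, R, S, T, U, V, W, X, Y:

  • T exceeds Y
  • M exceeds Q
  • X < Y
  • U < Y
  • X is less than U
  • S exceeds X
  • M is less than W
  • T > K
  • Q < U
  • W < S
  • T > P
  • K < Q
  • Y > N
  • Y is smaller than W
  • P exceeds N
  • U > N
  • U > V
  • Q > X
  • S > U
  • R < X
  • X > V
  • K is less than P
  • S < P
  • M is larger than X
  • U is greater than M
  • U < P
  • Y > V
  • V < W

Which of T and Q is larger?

T

Q < M < U < Y < W < S < P < T, by transitivity through M, U, Y, W, S, P.
So Q < T; T is the larger of the two.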